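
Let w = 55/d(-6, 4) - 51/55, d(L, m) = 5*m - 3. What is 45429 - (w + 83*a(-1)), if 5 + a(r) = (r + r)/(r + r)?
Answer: 42784377/935 ≈ 45759.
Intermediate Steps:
a(r) = -4 (a(r) = -5 + (r + r)/(r + r) = -5 + (2*r)/((2*r)) = -5 + (2*r)*(1/(2*r)) = -5 + 1 = -4)
d(L, m) = -3 + 5*m
w = 2158/935 (w = 55/(-3 + 5*4) - 51/55 = 55/(-3 + 20) - 51*1/55 = 55/17 - 51/55 = 2158/935 ≈ 2.3080)
45429 - (w + 83*a(-1)) = 45429 - (2158/935 + 83*(-4)) = 45429 - (2158/935 - 332) = 45429 - 1*(-308262/935) = 45429 + 308262/935 = 42784377/935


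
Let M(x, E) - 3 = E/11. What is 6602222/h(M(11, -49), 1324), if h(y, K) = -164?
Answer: -3301111/82 ≈ -40257.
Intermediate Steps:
M(x, E) = 3 + E/11
6602222/h(M(11, -49), 1324) = 6602222/(-164) = 6602222*(-1/164) = -3301111/82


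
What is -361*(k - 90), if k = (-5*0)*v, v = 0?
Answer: 32490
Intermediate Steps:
k = 0 (k = -5*0*0 = 0*0 = 0)
-361*(k - 90) = -361*(0 - 90) = -361*(-90) = 32490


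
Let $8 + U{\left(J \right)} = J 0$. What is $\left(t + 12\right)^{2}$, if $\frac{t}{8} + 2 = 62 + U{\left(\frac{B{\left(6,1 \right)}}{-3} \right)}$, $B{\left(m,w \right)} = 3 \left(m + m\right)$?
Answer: $183184$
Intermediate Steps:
$B{\left(m,w \right)} = 6 m$ ($B{\left(m,w \right)} = 3 \cdot 2 m = 6 m$)
$U{\left(J \right)} = -8$ ($U{\left(J \right)} = -8 + J 0 = -8 + 0 = -8$)
$t = 416$ ($t = -16 + 8 \left(62 - 8\right) = -16 + 8 \cdot 54 = -16 + 432 = 416$)
$\left(t + 12\right)^{2} = \left(416 + 12\right)^{2} = 428^{2} = 183184$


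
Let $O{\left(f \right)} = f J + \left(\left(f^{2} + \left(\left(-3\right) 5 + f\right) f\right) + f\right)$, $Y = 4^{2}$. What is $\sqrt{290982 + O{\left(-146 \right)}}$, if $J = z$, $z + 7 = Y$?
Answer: $2 \sqrt{83586} \approx 578.22$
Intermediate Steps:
$Y = 16$
$z = 9$ ($z = -7 + 16 = 9$)
$J = 9$
$O{\left(f \right)} = f^{2} + 10 f + f \left(-15 + f\right)$ ($O{\left(f \right)} = f 9 + \left(\left(f^{2} + \left(\left(-3\right) 5 + f\right) f\right) + f\right) = 9 f + \left(\left(f^{2} + \left(-15 + f\right) f\right) + f\right) = 9 f + \left(\left(f^{2} + f \left(-15 + f\right)\right) + f\right) = 9 f + \left(f + f^{2} + f \left(-15 + f\right)\right) = f^{2} + 10 f + f \left(-15 + f\right)$)
$\sqrt{290982 + O{\left(-146 \right)}} = \sqrt{290982 - 146 \left(-5 + 2 \left(-146\right)\right)} = \sqrt{290982 - 146 \left(-5 - 292\right)} = \sqrt{290982 - -43362} = \sqrt{290982 + 43362} = \sqrt{334344} = 2 \sqrt{83586}$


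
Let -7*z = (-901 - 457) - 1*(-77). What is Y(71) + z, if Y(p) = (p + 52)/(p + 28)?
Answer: 6080/33 ≈ 184.24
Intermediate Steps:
z = 183 (z = -((-901 - 457) - 1*(-77))/7 = -(-1358 + 77)/7 = -1/7*(-1281) = 183)
Y(p) = (52 + p)/(28 + p)
Y(71) + z = (52 + 71)/(28 + 71) + 183 = 123/99 + 183 = (1/99)*123 + 183 = 41/33 + 183 = 6080/33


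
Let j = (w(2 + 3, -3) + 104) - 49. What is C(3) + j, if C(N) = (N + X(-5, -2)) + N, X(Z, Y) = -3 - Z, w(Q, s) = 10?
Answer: 73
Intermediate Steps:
C(N) = 2 + 2*N (C(N) = (N + (-3 - 1*(-5))) + N = (N + (-3 + 5)) + N = (N + 2) + N = (2 + N) + N = 2 + 2*N)
j = 65 (j = (10 + 104) - 49 = 114 - 49 = 65)
C(3) + j = (2 + 2*3) + 65 = (2 + 6) + 65 = 8 + 65 = 73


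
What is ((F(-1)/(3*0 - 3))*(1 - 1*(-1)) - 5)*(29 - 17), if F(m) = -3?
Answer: -36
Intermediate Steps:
((F(-1)/(3*0 - 3))*(1 - 1*(-1)) - 5)*(29 - 17) = ((-3/(3*0 - 3))*(1 - 1*(-1)) - 5)*(29 - 17) = ((-3/(0 - 3))*(1 + 1) - 5)*12 = (-3/(-3)*2 - 5)*12 = (-3*(-⅓)*2 - 5)*12 = (1*2 - 5)*12 = (2 - 5)*12 = -3*12 = -36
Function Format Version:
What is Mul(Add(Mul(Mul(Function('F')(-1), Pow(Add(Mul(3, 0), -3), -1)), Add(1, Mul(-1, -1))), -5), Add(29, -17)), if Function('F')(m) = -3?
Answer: -36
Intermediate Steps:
Mul(Add(Mul(Mul(Function('F')(-1), Pow(Add(Mul(3, 0), -3), -1)), Add(1, Mul(-1, -1))), -5), Add(29, -17)) = Mul(Add(Mul(Mul(-3, Pow(Add(Mul(3, 0), -3), -1)), Add(1, Mul(-1, -1))), -5), Add(29, -17)) = Mul(Add(Mul(Mul(-3, Pow(Add(0, -3), -1)), Add(1, 1)), -5), 12) = Mul(Add(Mul(Mul(-3, Pow(-3, -1)), 2), -5), 12) = Mul(Add(Mul(Mul(-3, Rational(-1, 3)), 2), -5), 12) = Mul(Add(Mul(1, 2), -5), 12) = Mul(Add(2, -5), 12) = Mul(-3, 12) = -36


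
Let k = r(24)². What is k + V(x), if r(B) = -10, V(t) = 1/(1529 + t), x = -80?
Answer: 144901/1449 ≈ 100.00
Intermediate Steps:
k = 100 (k = (-10)² = 100)
k + V(x) = 100 + 1/(1529 - 80) = 100 + 1/1449 = 144901/1449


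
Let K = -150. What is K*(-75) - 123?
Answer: 11127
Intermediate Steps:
K*(-75) - 123 = -150*(-75) - 123 = 11250 - 123 = 11127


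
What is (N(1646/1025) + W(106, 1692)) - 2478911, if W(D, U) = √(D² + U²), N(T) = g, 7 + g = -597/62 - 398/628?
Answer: -12064943855/4867 + 10*√28741 ≈ -2.4772e+6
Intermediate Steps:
g = -84018/4867 (g = -7 + (-597/62 - 398/628) = -7 + (-597*1/62 - 398*1/628) = -7 + (-597/62 - 199/314) = -7 - 49949/4867 = -84018/4867 ≈ -17.263)
N(T) = -84018/4867
(N(1646/1025) + W(106, 1692)) - 2478911 = (-84018/4867 + √(106² + 1692²)) - 2478911 = (-84018/4867 + √(11236 + 2862864)) - 2478911 = (-84018/4867 + √2874100) - 2478911 = (-84018/4867 + 10*√28741) - 2478911 = -12064943855/4867 + 10*√28741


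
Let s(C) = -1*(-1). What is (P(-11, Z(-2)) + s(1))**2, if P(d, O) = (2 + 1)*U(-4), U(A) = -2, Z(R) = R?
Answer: 25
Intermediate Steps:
s(C) = 1
P(d, O) = -6 (P(d, O) = (2 + 1)*(-2) = 3*(-2) = -6)
(P(-11, Z(-2)) + s(1))**2 = (-6 + 1)**2 = (-5)**2 = 25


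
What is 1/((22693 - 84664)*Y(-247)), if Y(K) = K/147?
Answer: 7/728897 ≈ 9.6036e-6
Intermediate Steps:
Y(K) = K/147 (Y(K) = K*(1/147) = K/147)
1/((22693 - 84664)*Y(-247)) = 1/((22693 - 84664)*(((1/147)*(-247)))) = 1/((-61971)*(-247/147)) = -1/61971*(-147/247) = 7/728897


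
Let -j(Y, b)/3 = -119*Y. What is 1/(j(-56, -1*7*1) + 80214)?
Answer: 1/60222 ≈ 1.6605e-5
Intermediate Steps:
j(Y, b) = 357*Y (j(Y, b) = -(-357)*Y = 357*Y)
1/(j(-56, -1*7*1) + 80214) = 1/(357*(-56) + 80214) = 1/(-19992 + 80214) = 1/60222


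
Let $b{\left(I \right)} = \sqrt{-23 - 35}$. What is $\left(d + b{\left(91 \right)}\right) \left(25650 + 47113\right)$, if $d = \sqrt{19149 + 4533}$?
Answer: $72763 \sqrt{23682} + 72763 i \sqrt{58} \approx 1.1197 \cdot 10^{7} + 5.5415 \cdot 10^{5} i$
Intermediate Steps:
$d = \sqrt{23682} \approx 153.89$
$b{\left(I \right)} = i \sqrt{58}$ ($b{\left(I \right)} = \sqrt{-58} = i \sqrt{58}$)
$\left(d + b{\left(91 \right)}\right) \left(25650 + 47113\right) = \left(\sqrt{23682} + i \sqrt{58}\right) \left(25650 + 47113\right) = \left(\sqrt{23682} + i \sqrt{58}\right) 72763 = 72763 \sqrt{23682} + 72763 i \sqrt{58}$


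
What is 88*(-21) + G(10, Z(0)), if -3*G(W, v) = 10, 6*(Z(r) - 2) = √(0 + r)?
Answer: -5554/3 ≈ -1851.3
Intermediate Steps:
Z(r) = 2 + √r/6 (Z(r) = 2 + √(0 + r)/6 = 2 + √r/6)
G(W, v) = -10/3 (G(W, v) = -⅓*10 = -10/3)
88*(-21) + G(10, Z(0)) = 88*(-21) - 10/3 = -1848 - 10/3 = -5554/3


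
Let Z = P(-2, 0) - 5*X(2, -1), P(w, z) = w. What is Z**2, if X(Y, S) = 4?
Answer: 484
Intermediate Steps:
Z = -22 (Z = -2 - 5*4 = -2 - 20 = -22)
Z**2 = (-22)**2 = 484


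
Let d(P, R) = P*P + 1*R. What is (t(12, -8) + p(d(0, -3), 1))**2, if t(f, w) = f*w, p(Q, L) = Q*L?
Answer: 9801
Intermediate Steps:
d(P, R) = R + P**2 (d(P, R) = P**2 + R = R + P**2)
p(Q, L) = L*Q
(t(12, -8) + p(d(0, -3), 1))**2 = (12*(-8) + 1*(-3 + 0**2))**2 = (-96 + 1*(-3 + 0))**2 = (-96 + 1*(-3))**2 = (-96 - 3)**2 = (-99)**2 = 9801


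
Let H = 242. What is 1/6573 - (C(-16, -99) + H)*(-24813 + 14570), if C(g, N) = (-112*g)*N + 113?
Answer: -11920489646666/6573 ≈ -1.8136e+9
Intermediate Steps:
C(g, N) = 113 - 112*N*g (C(g, N) = -112*N*g + 113 = 113 - 112*N*g)
1/6573 - (C(-16, -99) + H)*(-24813 + 14570) = 1/6573 - ((113 - 112*(-99)*(-16)) + 242)*(-24813 + 14570) = 1/6573 - ((113 - 177408) + 242)*(-10243) = 1/6573 - (-177295 + 242)*(-10243) = 1/6573 - (-177053)*(-10243) = 1/6573 - 1*1813553879 = 1/6573 - 1813553879 = -11920489646666/6573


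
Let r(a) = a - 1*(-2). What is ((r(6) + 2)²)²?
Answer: 10000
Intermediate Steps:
r(a) = 2 + a (r(a) = a + 2 = 2 + a)
((r(6) + 2)²)² = (((2 + 6) + 2)²)² = ((8 + 2)²)² = (10²)² = 100² = 10000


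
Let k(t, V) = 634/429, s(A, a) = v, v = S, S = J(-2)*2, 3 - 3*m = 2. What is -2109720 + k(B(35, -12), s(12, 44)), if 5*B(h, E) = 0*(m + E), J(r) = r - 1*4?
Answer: -905069246/429 ≈ -2.1097e+6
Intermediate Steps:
m = ⅓ (m = 1 - ⅓*2 = 1 - ⅔ = ⅓ ≈ 0.33333)
J(r) = -4 + r (J(r) = r - 4 = -4 + r)
S = -12 (S = (-4 - 2)*2 = -6*2 = -12)
v = -12
s(A, a) = -12
B(h, E) = 0 (B(h, E) = (0*(⅓ + E))/5 = (⅕)*0 = 0)
k(t, V) = 634/429 (k(t, V) = 634*(1/429) = 634/429)
-2109720 + k(B(35, -12), s(12, 44)) = -2109720 + 634/429 = -905069246/429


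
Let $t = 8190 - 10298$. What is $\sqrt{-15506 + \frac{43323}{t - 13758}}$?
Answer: $\frac{i \sqrt{3904012060454}}{15866} \approx 124.53 i$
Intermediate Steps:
$t = -2108$ ($t = 8190 - 10298 = -2108$)
$\sqrt{-15506 + \frac{43323}{t - 13758}} = \sqrt{-15506 + \frac{43323}{-2108 - 13758}} = \sqrt{-15506 + \frac{43323}{-15866}} = \sqrt{-15506 + 43323 \left(- \frac{1}{15866}\right)} = \sqrt{-15506 - \frac{43323}{15866}} = \sqrt{- \frac{246061519}{15866}} = \frac{i \sqrt{3904012060454}}{15866}$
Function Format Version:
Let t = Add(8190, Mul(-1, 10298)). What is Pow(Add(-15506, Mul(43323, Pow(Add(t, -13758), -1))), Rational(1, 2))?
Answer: Mul(Rational(1, 15866), I, Pow(3904012060454, Rational(1, 2))) ≈ Mul(124.53, I)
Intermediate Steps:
t = -2108 (t = Add(8190, -10298) = -2108)
Pow(Add(-15506, Mul(43323, Pow(Add(t, -13758), -1))), Rational(1, 2)) = Pow(Add(-15506, Mul(43323, Pow(Add(-2108, -13758), -1))), Rational(1, 2)) = Pow(Add(-15506, Mul(43323, Pow(-15866, -1))), Rational(1, 2)) = Pow(Add(-15506, Mul(43323, Rational(-1, 15866))), Rational(1, 2)) = Pow(Add(-15506, Rational(-43323, 15866)), Rational(1, 2)) = Pow(Rational(-246061519, 15866), Rational(1, 2)) = Mul(Rational(1, 15866), I, Pow(3904012060454, Rational(1, 2)))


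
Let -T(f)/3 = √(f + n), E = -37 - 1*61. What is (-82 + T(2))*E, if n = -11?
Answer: 8036 + 882*I ≈ 8036.0 + 882.0*I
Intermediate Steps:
E = -98 (E = -37 - 61 = -98)
T(f) = -3*√(-11 + f) (T(f) = -3*√(f - 11) = -3*√(-11 + f))
(-82 + T(2))*E = (-82 - 3*√(-11 + 2))*(-98) = (-82 - 9*I)*(-98) = 8036 + 882*I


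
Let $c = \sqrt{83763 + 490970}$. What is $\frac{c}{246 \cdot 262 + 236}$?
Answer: $\frac{\sqrt{574733}}{64688} \approx 0.01172$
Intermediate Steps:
$c = \sqrt{574733} \approx 758.11$
$\frac{c}{246 \cdot 262 + 236} = \frac{\sqrt{574733}}{246 \cdot 262 + 236} = \frac{\sqrt{574733}}{64452 + 236} = \frac{\sqrt{574733}}{64688}$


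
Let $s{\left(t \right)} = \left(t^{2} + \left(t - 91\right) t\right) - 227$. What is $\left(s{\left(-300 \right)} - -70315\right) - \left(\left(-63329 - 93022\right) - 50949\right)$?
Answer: $484688$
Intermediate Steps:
$s{\left(t \right)} = -227 + t^{2} + t \left(-91 + t\right)$ ($s{\left(t \right)} = \left(t^{2} + \left(-91 + t\right) t\right) - 227 = \left(t^{2} + t \left(-91 + t\right)\right) - 227 = -227 + t^{2} + t \left(-91 + t\right)$)
$\left(s{\left(-300 \right)} - -70315\right) - \left(\left(-63329 - 93022\right) - 50949\right) = \left(\left(-227 - -27300 + 2 \left(-300\right)^{2}\right) - -70315\right) - \left(\left(-63329 - 93022\right) - 50949\right) = \left(\left(-227 + 27300 + 2 \cdot 90000\right) + 70315\right) - \left(-156351 - 50949\right) = \left(\left(-227 + 27300 + 180000\right) + 70315\right) - -207300 = \left(207073 + 70315\right) + 207300 = 277388 + 207300 = 484688$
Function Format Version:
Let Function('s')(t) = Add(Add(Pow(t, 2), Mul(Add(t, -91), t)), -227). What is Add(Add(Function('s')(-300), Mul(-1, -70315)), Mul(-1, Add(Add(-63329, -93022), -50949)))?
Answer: 484688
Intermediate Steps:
Function('s')(t) = Add(-227, Pow(t, 2), Mul(t, Add(-91, t))) (Function('s')(t) = Add(Add(Pow(t, 2), Mul(Add(-91, t), t)), -227) = Add(Add(Pow(t, 2), Mul(t, Add(-91, t))), -227) = Add(-227, Pow(t, 2), Mul(t, Add(-91, t))))
Add(Add(Function('s')(-300), Mul(-1, -70315)), Mul(-1, Add(Add(-63329, -93022), -50949))) = Add(Add(Add(-227, Mul(-91, -300), Mul(2, Pow(-300, 2))), Mul(-1, -70315)), Mul(-1, Add(Add(-63329, -93022), -50949))) = Add(Add(Add(-227, 27300, Mul(2, 90000)), 70315), Mul(-1, Add(-156351, -50949))) = Add(Add(Add(-227, 27300, 180000), 70315), Mul(-1, -207300)) = Add(Add(207073, 70315), 207300) = Add(277388, 207300) = 484688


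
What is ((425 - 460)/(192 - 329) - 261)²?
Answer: 1276061284/18769 ≈ 67988.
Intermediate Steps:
((425 - 460)/(192 - 329) - 261)² = (-35/(-137) - 261)² = (-35*(-1/137) - 261)² = (35/137 - 261)² = (-35722/137)² = 1276061284/18769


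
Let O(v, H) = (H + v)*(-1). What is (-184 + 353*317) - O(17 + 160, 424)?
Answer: 112318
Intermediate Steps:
O(v, H) = -H - v
(-184 + 353*317) - O(17 + 160, 424) = (-184 + 353*317) - (-1*424 - (17 + 160)) = (-184 + 111901) - (-424 - 1*177) = 111717 - (-424 - 177) = 111717 - 1*(-601) = 111717 + 601 = 112318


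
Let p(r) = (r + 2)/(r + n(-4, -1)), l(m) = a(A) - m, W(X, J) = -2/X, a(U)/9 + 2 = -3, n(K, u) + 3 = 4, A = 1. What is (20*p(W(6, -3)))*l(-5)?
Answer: -2000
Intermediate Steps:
n(K, u) = 1 (n(K, u) = -3 + 4 = 1)
a(U) = -45 (a(U) = -18 + 9*(-3) = -18 - 27 = -45)
l(m) = -45 - m
p(r) = (2 + r)/(1 + r) (p(r) = (r + 2)/(r + 1) = (2 + r)/(1 + r))
(20*p(W(6, -3)))*l(-5) = (20*((2 - 2/6)/(1 - 2/6)))*(-45 - 1*(-5)) = (20*((2 - 2*1/6)/(1 - 2*1/6)))*(-45 + 5) = (20*((2 - 1/3)/(1 - 1/3)))*(-40) = (20*((5/3)/(2/3)))*(-40) = (20*((3/2)*(5/3)))*(-40) = (20*(5/2))*(-40) = 50*(-40) = -2000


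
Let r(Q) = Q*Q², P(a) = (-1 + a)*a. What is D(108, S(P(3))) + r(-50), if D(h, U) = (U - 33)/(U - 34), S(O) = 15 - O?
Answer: -3124976/25 ≈ -1.2500e+5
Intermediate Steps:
P(a) = a*(-1 + a)
r(Q) = Q³
D(h, U) = (-33 + U)/(-34 + U)
D(108, S(P(3))) + r(-50) = (-33 + (15 - 3*(-1 + 3)))/(-34 + (15 - 3*(-1 + 3))) + (-50)³ = (-33 + (15 - 3*2))/(-34 + (15 - 3*2)) - 125000 = (-33 + (15 - 1*6))/(-34 + (15 - 1*6)) - 125000 = (-33 + (15 - 6))/(-34 + (15 - 6)) - 125000 = (-33 + 9)/(-34 + 9) - 125000 = -24/(-25) - 125000 = -1/25*(-24) - 125000 = 24/25 - 125000 = -3124976/25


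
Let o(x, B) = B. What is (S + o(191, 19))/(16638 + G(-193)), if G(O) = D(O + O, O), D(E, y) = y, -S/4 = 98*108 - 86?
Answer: -41973/16445 ≈ -2.5523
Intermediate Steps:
S = -41992 (S = -4*(98*108 - 86) = -4*(10584 - 86) = -4*10498 = -41992)
G(O) = O
(S + o(191, 19))/(16638 + G(-193)) = (-41992 + 19)/(16638 - 193) = -41973/16445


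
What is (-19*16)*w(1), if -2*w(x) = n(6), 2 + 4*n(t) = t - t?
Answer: -76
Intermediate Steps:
n(t) = -1/2 (n(t) = -1/2 + (t - t)/4 = -1/2 + (1/4)*0 = -1/2 + 0 = -1/2)
w(x) = 1/4 (w(x) = -1/2*(-1/2) = 1/4)
(-19*16)*w(1) = -19*16*(1/4) = -304*1/4 = -76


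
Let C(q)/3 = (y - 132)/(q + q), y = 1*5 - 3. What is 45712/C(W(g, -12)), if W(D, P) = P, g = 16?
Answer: 182848/65 ≈ 2813.0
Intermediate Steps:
y = 2 (y = 5 - 3 = 2)
C(q) = -195/q (C(q) = 3*((2 - 132)/(q + q)) = 3*(-130*1/(2*q)) = 3*(-65/q) = -195/q)
45712/C(W(g, -12)) = 45712/((-195/(-12))) = 45712/((-195*(-1/12))) = 45712/(65/4) = 45712*(4/65) = 182848/65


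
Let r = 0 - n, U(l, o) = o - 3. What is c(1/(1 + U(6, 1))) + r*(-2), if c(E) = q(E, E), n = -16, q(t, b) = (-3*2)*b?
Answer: -26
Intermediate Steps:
q(t, b) = -6*b
U(l, o) = -3 + o
c(E) = -6*E
r = 16 (r = 0 - 1*(-16) = 0 + 16 = 16)
c(1/(1 + U(6, 1))) + r*(-2) = -6/(1 + (-3 + 1)) + 16*(-2) = -6/(1 - 2) - 32 = -6/(-1) - 32 = -6*(-1) - 32 = 6 - 32 = -26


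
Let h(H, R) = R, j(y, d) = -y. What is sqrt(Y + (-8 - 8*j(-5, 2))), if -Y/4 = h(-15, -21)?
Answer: 6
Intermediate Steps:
Y = 84 (Y = -4*(-21) = 84)
sqrt(Y + (-8 - 8*j(-5, 2))) = sqrt(84 + (-8 - (-8)*(-5))) = sqrt(84 + (-8 - 8*5)) = sqrt(84 + (-8 - 40)) = sqrt(84 - 48) = sqrt(36) = 6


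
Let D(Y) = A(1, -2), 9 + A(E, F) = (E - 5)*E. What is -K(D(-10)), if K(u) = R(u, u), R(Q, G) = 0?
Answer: 0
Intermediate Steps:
A(E, F) = -9 + E*(-5 + E) (A(E, F) = -9 + (E - 5)*E = -9 + (-5 + E)*E = -9 + E*(-5 + E))
D(Y) = -13 (D(Y) = -9 + 1² - 5*1 = -9 + 1 - 5 = -13)
K(u) = 0
-K(D(-10)) = -1*0 = 0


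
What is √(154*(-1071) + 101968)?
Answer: I*√62966 ≈ 250.93*I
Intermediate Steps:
√(154*(-1071) + 101968) = √(-164934 + 101968) = √(-62966) = I*√62966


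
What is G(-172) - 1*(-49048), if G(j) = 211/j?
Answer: 8436045/172 ≈ 49047.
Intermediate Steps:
G(-172) - 1*(-49048) = 211/(-172) - 1*(-49048) = 211*(-1/172) + 49048 = -211/172 + 49048 = 8436045/172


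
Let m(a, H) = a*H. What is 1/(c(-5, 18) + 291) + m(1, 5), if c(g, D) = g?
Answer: 1431/286 ≈ 5.0035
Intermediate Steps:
m(a, H) = H*a
1/(c(-5, 18) + 291) + m(1, 5) = 1/(-5 + 291) + 5*1 = 1/286 + 5 = 1431/286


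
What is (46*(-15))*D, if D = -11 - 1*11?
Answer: 15180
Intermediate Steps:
D = -22 (D = -11 - 11 = -22)
(46*(-15))*D = (46*(-15))*(-22) = -690*(-22) = 15180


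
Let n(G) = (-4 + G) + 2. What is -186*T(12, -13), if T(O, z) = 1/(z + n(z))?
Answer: 93/14 ≈ 6.6429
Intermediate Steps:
n(G) = -2 + G
T(O, z) = 1/(-2 + 2*z) (T(O, z) = 1/(z + (-2 + z)) = 1/(-2 + 2*z))
-186*T(12, -13) = -93/(-1 - 13) = -93/(-14) = -93*(-1)/14 = -186*(-1/28) = 93/14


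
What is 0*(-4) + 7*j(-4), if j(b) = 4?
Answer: 28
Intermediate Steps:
0*(-4) + 7*j(-4) = 0*(-4) + 7*4 = 0 + 28 = 28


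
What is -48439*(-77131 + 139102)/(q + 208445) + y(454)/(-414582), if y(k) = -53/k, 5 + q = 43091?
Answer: -80714568270182027/6763317452724 ≈ -11934.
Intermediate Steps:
q = 43086 (q = -5 + 43091 = 43086)
-48439*(-77131 + 139102)/(q + 208445) + y(454)/(-414582) = -48439*(-77131 + 139102)/(43086 + 208445) - 53/454/(-414582) = -48439/(251531/61971) - 53*1/454*(-1/414582) = -48439/(251531*(1/61971)) - 53/454*(-1/414582) = -48439/35933/8853 + 53/188220228 = -48439*8853/35933 + 53/188220228 = -428830467/35933 + 53/188220228 = -80714568270182027/6763317452724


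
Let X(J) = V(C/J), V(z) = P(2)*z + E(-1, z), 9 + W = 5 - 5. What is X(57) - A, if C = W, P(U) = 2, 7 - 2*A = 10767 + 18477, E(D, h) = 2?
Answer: 555567/38 ≈ 14620.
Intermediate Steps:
A = -29237/2 (A = 7/2 - (10767 + 18477)/2 = 7/2 - 1/2*29244 = 7/2 - 14622 = -29237/2 ≈ -14619.)
W = -9 (W = -9 + (5 - 5) = -9 + 0 = -9)
C = -9
V(z) = 2 + 2*z (V(z) = 2*z + 2 = 2 + 2*z)
X(J) = 2 - 18/J (X(J) = 2 + 2*(-9/J) = 2 - 18/J)
X(57) - A = (2 - 18/57) - 1*(-29237/2) = (2 - 18*1/57) + 29237/2 = (2 - 6/19) + 29237/2 = 32/19 + 29237/2 = 555567/38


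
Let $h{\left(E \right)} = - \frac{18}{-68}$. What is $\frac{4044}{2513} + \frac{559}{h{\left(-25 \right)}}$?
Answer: $\frac{47798474}{22617} \approx 2113.4$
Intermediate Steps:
$h{\left(E \right)} = \frac{9}{34}$ ($h{\left(E \right)} = \left(-18\right) \left(- \frac{1}{68}\right) = \frac{9}{34}$)
$\frac{4044}{2513} + \frac{559}{h{\left(-25 \right)}} = \frac{4044}{2513} + \frac{559}{\frac{9}{34}} = 4044 \cdot \frac{1}{2513} + 559 \cdot \frac{34}{9} = \frac{4044}{2513} + \frac{19006}{9} = \frac{47798474}{22617}$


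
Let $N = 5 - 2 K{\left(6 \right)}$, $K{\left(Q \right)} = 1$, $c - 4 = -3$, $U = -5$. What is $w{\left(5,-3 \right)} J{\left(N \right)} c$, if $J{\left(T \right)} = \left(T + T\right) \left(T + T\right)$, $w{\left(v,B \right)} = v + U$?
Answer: $0$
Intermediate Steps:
$c = 1$ ($c = 4 - 3 = 1$)
$w{\left(v,B \right)} = -5 + v$ ($w{\left(v,B \right)} = v - 5 = -5 + v$)
$N = 3$ ($N = 5 - 2 = 3$)
$J{\left(T \right)} = 4 T^{2}$ ($J{\left(T \right)} = 2 T 2 T = 4 T^{2}$)
$w{\left(5,-3 \right)} J{\left(N \right)} c = \left(-5 + 5\right) 4 \cdot 3^{2} \cdot 1 = 0 \cdot 4 \cdot 9 \cdot 1 = 0 \cdot 36 \cdot 1 = 0 \cdot 1 = 0$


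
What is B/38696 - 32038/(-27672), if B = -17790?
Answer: 23358049/33462366 ≈ 0.69804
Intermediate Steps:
B/38696 - 32038/(-27672) = -17790/38696 - 32038/(-27672) = -17790*1/38696 - 32038*(-1/27672) = -8895/19348 + 16019/13836 = 23358049/33462366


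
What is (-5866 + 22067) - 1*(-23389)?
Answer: 39590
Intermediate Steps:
(-5866 + 22067) - 1*(-23389) = 16201 + 23389 = 39590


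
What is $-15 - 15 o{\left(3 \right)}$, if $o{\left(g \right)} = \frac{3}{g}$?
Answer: $-30$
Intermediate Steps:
$-15 - 15 o{\left(3 \right)} = -15 - 15 \cdot \frac{3}{3} = -15 - 15 \cdot 3 \cdot \frac{1}{3} = -15 - 15 = -30$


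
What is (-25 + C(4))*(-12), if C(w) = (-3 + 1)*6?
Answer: 444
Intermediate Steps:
C(w) = -12 (C(w) = -2*6 = -12)
(-25 + C(4))*(-12) = (-25 - 12)*(-12) = -37*(-12) = 444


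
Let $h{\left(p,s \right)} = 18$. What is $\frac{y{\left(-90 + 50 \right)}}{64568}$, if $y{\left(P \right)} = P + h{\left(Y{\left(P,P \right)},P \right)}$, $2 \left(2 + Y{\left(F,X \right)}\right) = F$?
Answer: $- \frac{11}{32284} \approx -0.00034073$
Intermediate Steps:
$Y{\left(F,X \right)} = -2 + \frac{F}{2}$
$y{\left(P \right)} = 18 + P$ ($y{\left(P \right)} = P + 18 = 18 + P$)
$\frac{y{\left(-90 + 50 \right)}}{64568} = \frac{18 + \left(-90 + 50\right)}{64568} = \left(18 - 40\right) \frac{1}{64568} = \left(-22\right) \frac{1}{64568} = - \frac{11}{32284}$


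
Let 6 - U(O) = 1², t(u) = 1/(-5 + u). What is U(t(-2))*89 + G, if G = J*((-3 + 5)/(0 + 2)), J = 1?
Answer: 446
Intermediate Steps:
U(O) = 5 (U(O) = 6 - 1*1² = 6 - 1*1 = 6 - 1 = 5)
G = 1 (G = 1*((-3 + 5)/(0 + 2)) = 1*(2/2) = 1*(2*(½)) = 1*1 = 1)
U(t(-2))*89 + G = 5*89 + 1 = 445 + 1 = 446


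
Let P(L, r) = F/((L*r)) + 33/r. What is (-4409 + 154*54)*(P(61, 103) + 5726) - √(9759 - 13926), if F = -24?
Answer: 140567792429/6283 - 3*I*√463 ≈ 2.2373e+7 - 64.552*I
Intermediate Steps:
P(L, r) = 33/r - 24/(L*r) (P(L, r) = -24*1/(L*r) + 33/r = -24/(L*r) + 33/r = 33/r - 24/(L*r))
(-4409 + 154*54)*(P(61, 103) + 5726) - √(9759 - 13926) = (-4409 + 154*54)*(3*(-8 + 11*61)/(61*103) + 5726) - √(9759 - 13926) = (-4409 + 8316)*(3*(1/61)*(1/103)*(-8 + 671) + 5726) - √(-4167) = 3907*(3*(1/61)*(1/103)*663 + 5726) - 3*I*√463 = 3907*(1989/6283 + 5726) - 3*I*√463 = 3907*(35978447/6283) - 3*I*√463 = 140567792429/6283 - 3*I*√463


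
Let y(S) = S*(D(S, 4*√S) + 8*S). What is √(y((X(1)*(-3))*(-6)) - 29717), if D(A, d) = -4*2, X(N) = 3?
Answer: I*√6821 ≈ 82.589*I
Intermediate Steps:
D(A, d) = -8
y(S) = S*(-8 + 8*S)
√(y((X(1)*(-3))*(-6)) - 29717) = √(8*((3*(-3))*(-6))*(-1 + (3*(-3))*(-6)) - 29717) = √(8*(-9*(-6))*(-1 - 9*(-6)) - 29717) = √(8*54*(-1 + 54) - 29717) = √(8*54*53 - 29717) = √(22896 - 29717) = √(-6821) = I*√6821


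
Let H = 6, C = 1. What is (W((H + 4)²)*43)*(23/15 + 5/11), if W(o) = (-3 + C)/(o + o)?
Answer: -3526/4125 ≈ -0.85479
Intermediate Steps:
W(o) = -1/o (W(o) = (-3 + 1)/(o + o) = -2*1/(2*o) = -1/o)
(W((H + 4)²)*43)*(23/15 + 5/11) = (-1/((6 + 4)²)*43)*(23/15 + 5/11) = (-1/(10²)*43)*(23*(1/15) + 5*(1/11)) = (-1/100*43)*(23/15 + 5/11) = (-1*1/100*43)*(328/165) = -1/100*43*(328/165) = -43/100*328/165 = -3526/4125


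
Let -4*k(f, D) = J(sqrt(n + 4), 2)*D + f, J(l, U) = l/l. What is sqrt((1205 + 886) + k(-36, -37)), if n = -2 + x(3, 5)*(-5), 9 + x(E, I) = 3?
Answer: sqrt(8437)/2 ≈ 45.927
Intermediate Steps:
x(E, I) = -6 (x(E, I) = -9 + 3 = -6)
n = 28 (n = -2 - 6*(-5) = -2 + 30 = 28)
J(l, U) = 1
k(f, D) = -D/4 - f/4 (k(f, D) = -(1*D + f)/4 = -(D + f)/4 = -D/4 - f/4)
sqrt((1205 + 886) + k(-36, -37)) = sqrt((1205 + 886) + (-1/4*(-37) - 1/4*(-36))) = sqrt(2091 + (37/4 + 9)) = sqrt(2091 + 73/4) = sqrt(8437/4) = sqrt(8437)/2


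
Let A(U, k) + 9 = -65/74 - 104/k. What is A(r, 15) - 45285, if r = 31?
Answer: -50285011/1110 ≈ -45302.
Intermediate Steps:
A(U, k) = -731/74 - 104/k (A(U, k) = -9 + (-65/74 - 104/k) = -731/74 - 104/k)
A(r, 15) - 45285 = (-731/74 - 104/15) - 45285 = -18661/1110 - 45285 = -50285011/1110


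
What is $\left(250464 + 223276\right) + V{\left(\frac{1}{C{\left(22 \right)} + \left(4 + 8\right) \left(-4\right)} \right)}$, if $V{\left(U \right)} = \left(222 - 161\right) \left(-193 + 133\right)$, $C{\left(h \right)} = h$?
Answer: $470080$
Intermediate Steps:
$V{\left(U \right)} = -3660$ ($V{\left(U \right)} = 61 \left(-60\right) = -3660$)
$\left(250464 + 223276\right) + V{\left(\frac{1}{C{\left(22 \right)} + \left(4 + 8\right) \left(-4\right)} \right)} = \left(250464 + 223276\right) - 3660 = 473740 - 3660 = 470080$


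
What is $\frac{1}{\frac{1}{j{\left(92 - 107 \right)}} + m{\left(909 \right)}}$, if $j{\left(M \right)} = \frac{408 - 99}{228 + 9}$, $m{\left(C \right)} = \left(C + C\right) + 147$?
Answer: $\frac{103}{202474} \approx 0.00050871$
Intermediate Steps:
$m{\left(C \right)} = 147 + 2 C$ ($m{\left(C \right)} = 2 C + 147 = 147 + 2 C$)
$j{\left(M \right)} = \frac{103}{79}$ ($j{\left(M \right)} = \frac{309}{237} = 309 \cdot \frac{1}{237} = \frac{103}{79}$)
$\frac{1}{\frac{1}{j{\left(92 - 107 \right)}} + m{\left(909 \right)}} = \frac{1}{\frac{1}{\frac{103}{79}} + \left(147 + 2 \cdot 909\right)} = \frac{1}{\frac{79}{103} + \left(147 + 1818\right)} = \frac{1}{\frac{79}{103} + 1965} = \frac{1}{\frac{202474}{103}} = \frac{103}{202474}$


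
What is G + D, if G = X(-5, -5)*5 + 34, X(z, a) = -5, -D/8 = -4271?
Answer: 34177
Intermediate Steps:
D = 34168 (D = -8*(-4271) = 34168)
G = 9 (G = -5*5 + 34 = -25 + 34 = 9)
G + D = 9 + 34168 = 34177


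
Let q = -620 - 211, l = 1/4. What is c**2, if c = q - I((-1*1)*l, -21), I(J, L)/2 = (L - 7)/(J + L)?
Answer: 5020997881/7225 ≈ 6.9495e+5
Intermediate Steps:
l = 1/4 ≈ 0.25000
I(J, L) = 2*(-7 + L)/(J + L) (I(J, L) = 2*((L - 7)/(J + L)) = 2*((-7 + L)/(J + L)) = 2*(-7 + L)/(J + L))
q = -831
c = -70859/85 (c = -831 - 2*(-7 - 21)/(-1*1*(1/4) - 21) = -831 - 2*(-28)/(-1*1/4 - 21) = -831 - 2*(-28)/(-1/4 - 21) = -831 - 2*(-28)/(-85/4) = -831 - 2*(-4)*(-28)/85 = -831 - 1*224/85 = -831 - 224/85 = -70859/85 ≈ -833.63)
c**2 = (-70859/85)**2 = 5020997881/7225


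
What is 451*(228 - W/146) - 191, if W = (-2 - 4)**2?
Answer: 7484383/73 ≈ 1.0253e+5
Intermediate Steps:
W = 36 (W = (-6)**2 = 36)
451*(228 - W/146) - 191 = 451*(228 - 36/146) - 191 = 451*(228 - 1*18/73) - 191 = 451*(228 - 18/73) - 191 = 451*(16626/73) - 191 = 7498326/73 - 191 = 7484383/73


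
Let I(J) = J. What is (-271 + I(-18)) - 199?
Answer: -488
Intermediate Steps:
(-271 + I(-18)) - 199 = (-271 - 18) - 199 = -289 - 199 = -488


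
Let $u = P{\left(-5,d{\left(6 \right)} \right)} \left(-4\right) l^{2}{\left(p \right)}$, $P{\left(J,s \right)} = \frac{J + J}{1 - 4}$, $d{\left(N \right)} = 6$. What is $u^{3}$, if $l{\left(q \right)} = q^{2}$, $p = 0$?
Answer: $0$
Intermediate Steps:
$P{\left(J,s \right)} = - \frac{2 J}{3}$ ($P{\left(J,s \right)} = \frac{2 J}{-3} = 2 J \left(- \frac{1}{3}\right) = - \frac{2 J}{3}$)
$u = 0$ ($u = \left(- \frac{2}{3}\right) \left(-5\right) \left(-4\right) \left(0^{2}\right)^{2} = \frac{10}{3} \left(-4\right) 0^{2} = \left(- \frac{40}{3}\right) 0 = 0$)
$u^{3} = 0^{3} = 0$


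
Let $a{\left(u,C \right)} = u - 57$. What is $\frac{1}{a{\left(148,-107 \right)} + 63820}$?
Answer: $\frac{1}{63911} \approx 1.5647 \cdot 10^{-5}$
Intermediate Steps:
$a{\left(u,C \right)} = -57 + u$
$\frac{1}{a{\left(148,-107 \right)} + 63820} = \frac{1}{\left(-57 + 148\right) + 63820} = \frac{1}{91 + 63820} = \frac{1}{63911}$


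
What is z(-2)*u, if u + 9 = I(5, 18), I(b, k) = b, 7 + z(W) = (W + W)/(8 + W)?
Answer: 92/3 ≈ 30.667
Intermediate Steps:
z(W) = -7 + 2*W/(8 + W) (z(W) = -7 + (W + W)/(8 + W) = -7 + (2*W)/(8 + W) = -7 + 2*W/(8 + W))
u = -4 (u = -9 + 5 = -4)
z(-2)*u = ((-56 - 5*(-2))/(8 - 2))*(-4) = ((-56 + 10)/6)*(-4) = ((⅙)*(-46))*(-4) = -23/3*(-4) = 92/3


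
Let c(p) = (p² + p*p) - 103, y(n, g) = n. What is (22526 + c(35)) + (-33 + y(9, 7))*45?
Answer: 23793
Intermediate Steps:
c(p) = -103 + 2*p² (c(p) = (p² + p²) - 103 = 2*p² - 103 = -103 + 2*p²)
(22526 + c(35)) + (-33 + y(9, 7))*45 = (22526 + (-103 + 2*35²)) + (-33 + 9)*45 = (22526 + (-103 + 2*1225)) - 24*45 = (22526 + (-103 + 2450)) - 1080 = (22526 + 2347) - 1080 = 24873 - 1080 = 23793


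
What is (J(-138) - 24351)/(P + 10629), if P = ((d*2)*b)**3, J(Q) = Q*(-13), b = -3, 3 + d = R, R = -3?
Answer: -7519/19095 ≈ -0.39377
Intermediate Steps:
d = -6 (d = -3 - 3 = -6)
J(Q) = -13*Q
P = 46656 (P = (-6*2*(-3))**3 = (-12*(-3))**3 = 36**3 = 46656)
(J(-138) - 24351)/(P + 10629) = (-13*(-138) - 24351)/(46656 + 10629) = (1794 - 24351)/57285 = -22557*1/57285 = -7519/19095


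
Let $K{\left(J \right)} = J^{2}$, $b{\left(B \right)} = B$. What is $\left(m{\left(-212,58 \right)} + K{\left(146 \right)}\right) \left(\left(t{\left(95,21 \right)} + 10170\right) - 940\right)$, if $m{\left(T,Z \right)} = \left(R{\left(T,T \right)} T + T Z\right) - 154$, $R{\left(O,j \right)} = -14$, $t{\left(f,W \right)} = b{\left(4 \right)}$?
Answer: $109275156$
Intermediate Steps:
$t{\left(f,W \right)} = 4$
$m{\left(T,Z \right)} = -154 - 14 T + T Z$ ($m{\left(T,Z \right)} = \left(- 14 T + T Z\right) - 154 = -154 - 14 T + T Z$)
$\left(m{\left(-212,58 \right)} + K{\left(146 \right)}\right) \left(\left(t{\left(95,21 \right)} + 10170\right) - 940\right) = \left(\left(-154 - -2968 - 12296\right) + 146^{2}\right) \left(\left(4 + 10170\right) - 940\right) = \left(\left(-154 + 2968 - 12296\right) + 21316\right) \left(10174 - 940\right) = \left(-9482 + 21316\right) 9234 = 11834 \cdot 9234 = 109275156$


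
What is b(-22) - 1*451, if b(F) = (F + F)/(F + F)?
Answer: -450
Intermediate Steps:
b(F) = 1 (b(F) = (2*F)/((2*F)) = (2*F)*(1/(2*F)) = 1)
b(-22) - 1*451 = 1 - 1*451 = 1 - 451 = -450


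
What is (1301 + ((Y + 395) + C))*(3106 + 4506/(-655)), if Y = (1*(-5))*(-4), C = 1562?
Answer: 6654090872/655 ≈ 1.0159e+7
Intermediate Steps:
Y = 20 (Y = -5*(-4) = 20)
(1301 + ((Y + 395) + C))*(3106 + 4506/(-655)) = (1301 + ((20 + 395) + 1562))*(3106 + 4506/(-655)) = (1301 + (415 + 1562))*(3106 + 4506*(-1/655)) = (1301 + 1977)*(3106 - 4506/655) = 3278*(2029924/655) = 6654090872/655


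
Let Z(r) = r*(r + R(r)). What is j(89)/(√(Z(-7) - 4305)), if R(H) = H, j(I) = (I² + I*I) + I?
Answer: -15931*I*√4207/4207 ≈ -245.62*I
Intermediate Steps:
j(I) = I + 2*I² (j(I) = (I² + I²) + I = 2*I² + I = I + 2*I²)
Z(r) = 2*r² (Z(r) = r*(r + r) = r*(2*r) = 2*r²)
j(89)/(√(Z(-7) - 4305)) = (89*(1 + 2*89))/(√(2*(-7)² - 4305)) = (89*(1 + 178))/(√(2*49 - 4305)) = (89*179)/(√(98 - 4305)) = 15931/(√(-4207)) = 15931/((I*√4207)) = 15931*(-I*√4207/4207) = -15931*I*√4207/4207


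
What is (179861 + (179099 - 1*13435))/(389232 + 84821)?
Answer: 345525/474053 ≈ 0.72887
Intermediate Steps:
(179861 + (179099 - 1*13435))/(389232 + 84821) = (179861 + (179099 - 13435))/474053 = (179861 + 165664)*(1/474053) = 345525*(1/474053) = 345525/474053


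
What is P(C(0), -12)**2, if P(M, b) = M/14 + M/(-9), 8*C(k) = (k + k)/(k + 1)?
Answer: 0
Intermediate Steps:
C(k) = k/(4*(1 + k)) (C(k) = ((k + k)/(k + 1))/8 = ((2*k)/(1 + k))/8 = (2*k/(1 + k))/8 = k/(4*(1 + k)))
P(M, b) = -5*M/126 (P(M, b) = M*(1/14) + M*(-1/9) = M/14 - M/9 = -5*M/126)
P(C(0), -12)**2 = (-5*0/(504*(1 + 0)))**2 = (-5*0/(504*1))**2 = (-5*0/504)**2 = (-5/126*0)**2 = 0**2 = 0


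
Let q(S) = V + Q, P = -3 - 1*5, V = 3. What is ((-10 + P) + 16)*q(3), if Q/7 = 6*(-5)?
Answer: 414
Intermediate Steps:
P = -8 (P = -3 - 5 = -8)
Q = -210 (Q = 7*(6*(-5)) = 7*(-30) = -210)
q(S) = -207 (q(S) = 3 - 210 = -207)
((-10 + P) + 16)*q(3) = ((-10 - 8) + 16)*(-207) = (-18 + 16)*(-207) = -2*(-207) = 414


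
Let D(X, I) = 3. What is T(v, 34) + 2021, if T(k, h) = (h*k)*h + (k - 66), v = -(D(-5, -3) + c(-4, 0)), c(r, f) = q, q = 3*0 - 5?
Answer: 4269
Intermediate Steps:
q = -5 (q = 0 - 5 = -5)
c(r, f) = -5
v = 2 (v = -(3 - 5) = -1*(-2) = 2)
T(k, h) = -66 + k + k*h² (T(k, h) = k*h² + (-66 + k) = -66 + k + k*h²)
T(v, 34) + 2021 = (-66 + 2 + 2*34²) + 2021 = (-66 + 2 + 2*1156) + 2021 = (-66 + 2 + 2312) + 2021 = 2248 + 2021 = 4269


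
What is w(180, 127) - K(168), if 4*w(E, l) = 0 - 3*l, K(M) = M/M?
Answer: -385/4 ≈ -96.250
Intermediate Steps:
K(M) = 1
w(E, l) = -3*l/4 (w(E, l) = (0 - 3*l)/4 = (-3*l)/4 = -3*l/4)
w(180, 127) - K(168) = -¾*127 - 1*1 = -381/4 - 1 = -385/4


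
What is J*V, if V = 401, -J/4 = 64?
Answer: -102656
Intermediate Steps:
J = -256 (J = -4*64 = -256)
J*V = -256*401 = -102656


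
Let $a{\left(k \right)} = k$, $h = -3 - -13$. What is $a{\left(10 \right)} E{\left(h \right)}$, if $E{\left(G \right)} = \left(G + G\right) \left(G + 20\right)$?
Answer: $6000$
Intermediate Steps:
$h = 10$ ($h = -3 + 13 = 10$)
$E{\left(G \right)} = 2 G \left(20 + G\right)$
$a{\left(10 \right)} E{\left(h \right)} = 10 \cdot 2 \cdot 10 \left(20 + 10\right) = 10 \cdot 2 \cdot 10 \cdot 30 = 10 \cdot 600 = 6000$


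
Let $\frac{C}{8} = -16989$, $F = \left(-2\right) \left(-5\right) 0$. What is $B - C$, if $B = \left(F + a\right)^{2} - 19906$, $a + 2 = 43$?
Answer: $117687$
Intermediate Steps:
$a = 41$ ($a = -2 + 43 = 41$)
$F = 0$ ($F = 10 \cdot 0 = 0$)
$C = -135912$ ($C = 8 \left(-16989\right) = -135912$)
$B = -18225$ ($B = \left(0 + 41\right)^{2} - 19906 = 41^{2} - 19906 = 1681 - 19906 = -18225$)
$B - C = -18225 - -135912 = -18225 + 135912 = 117687$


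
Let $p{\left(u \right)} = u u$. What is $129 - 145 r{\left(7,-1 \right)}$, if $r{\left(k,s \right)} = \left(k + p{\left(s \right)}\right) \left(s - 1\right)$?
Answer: $2449$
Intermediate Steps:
$p{\left(u \right)} = u^{2}$
$r{\left(k,s \right)} = \left(-1 + s\right) \left(k + s^{2}\right)$ ($r{\left(k,s \right)} = \left(k + s^{2}\right) \left(s - 1\right) = \left(k + s^{2}\right) \left(-1 + s\right) = \left(-1 + s\right) \left(k + s^{2}\right)$)
$129 - 145 r{\left(7,-1 \right)} = 129 - 145 \left(\left(-1\right)^{3} - 7 - \left(-1\right)^{2} + 7 \left(-1\right)\right) = 129 - 145 \left(-1 - 7 - 1 - 7\right) = 129 - -2320 = 129 + 2320 = 2449$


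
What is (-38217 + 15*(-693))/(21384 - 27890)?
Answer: 24306/3253 ≈ 7.4719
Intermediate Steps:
(-38217 + 15*(-693))/(21384 - 27890) = (-38217 - 10395)/(-6506) = -48612*(-1/6506) = 24306/3253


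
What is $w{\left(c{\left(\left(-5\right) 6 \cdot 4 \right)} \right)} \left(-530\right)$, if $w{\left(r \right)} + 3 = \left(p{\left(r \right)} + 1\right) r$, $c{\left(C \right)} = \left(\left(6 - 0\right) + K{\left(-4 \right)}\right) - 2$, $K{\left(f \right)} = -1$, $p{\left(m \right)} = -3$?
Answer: $4770$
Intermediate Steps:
$c{\left(C \right)} = 3$ ($c{\left(C \right)} = \left(\left(6 - 0\right) - 1\right) - 2 = \left(\left(6 + 0\right) - 1\right) - 2 = \left(6 - 1\right) - 2 = 5 - 2 = 3$)
$w{\left(r \right)} = -3 - 2 r$ ($w{\left(r \right)} = -3 + \left(-3 + 1\right) r = -3 - 2 r$)
$w{\left(c{\left(\left(-5\right) 6 \cdot 4 \right)} \right)} \left(-530\right) = \left(-3 - 6\right) \left(-530\right) = \left(-9\right) \left(-530\right) = 4770$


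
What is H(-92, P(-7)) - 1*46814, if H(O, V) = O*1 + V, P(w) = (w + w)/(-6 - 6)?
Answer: -281429/6 ≈ -46905.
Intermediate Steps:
P(w) = -w/6 (P(w) = (2*w)/(-12) = (2*w)*(-1/12) = -w/6)
H(O, V) = O + V
H(-92, P(-7)) - 1*46814 = (-92 - 1/6*(-7)) - 1*46814 = (-92 + 7/6) - 46814 = -545/6 - 46814 = -281429/6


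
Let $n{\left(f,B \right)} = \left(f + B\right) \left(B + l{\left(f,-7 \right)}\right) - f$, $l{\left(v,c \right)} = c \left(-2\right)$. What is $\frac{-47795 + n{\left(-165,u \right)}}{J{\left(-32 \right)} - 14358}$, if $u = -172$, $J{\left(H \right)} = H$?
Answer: $- \frac{2808}{7195} \approx -0.39027$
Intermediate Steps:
$l{\left(v,c \right)} = - 2 c$
$n{\left(f,B \right)} = - f + \left(14 + B\right) \left(B + f\right)$ ($n{\left(f,B \right)} = \left(f + B\right) \left(B - -14\right) - f = \left(B + f\right) \left(B + 14\right) - f = \left(B + f\right) \left(14 + B\right) - f = \left(14 + B\right) \left(B + f\right) - f = - f + \left(14 + B\right) \left(B + f\right)$)
$\frac{-47795 + n{\left(-165,u \right)}}{J{\left(-32 \right)} - 14358} = \frac{-47795 + \left(\left(-172\right)^{2} + 13 \left(-165\right) + 14 \left(-172\right) - -28380\right)}{-32 - 14358} = \frac{-47795 + \left(29584 - 2145 - 2408 + 28380\right)}{-14390} = \left(-47795 + 53411\right) \left(- \frac{1}{14390}\right) = 5616 \left(- \frac{1}{14390}\right) = - \frac{2808}{7195}$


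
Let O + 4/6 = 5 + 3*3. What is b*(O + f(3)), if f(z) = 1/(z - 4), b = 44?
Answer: 1628/3 ≈ 542.67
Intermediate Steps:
O = 40/3 (O = -2/3 + (5 + 3*3) = -2/3 + (5 + 9) = -2/3 + 14 = 40/3 ≈ 13.333)
f(z) = 1/(-4 + z)
b*(O + f(3)) = 44*(40/3 + 1/(-4 + 3)) = 44*(40/3 + 1/(-1)) = 44*(40/3 - 1) = 44*(37/3) = 1628/3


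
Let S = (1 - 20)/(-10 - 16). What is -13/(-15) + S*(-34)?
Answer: -4676/195 ≈ -23.979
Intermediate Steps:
S = 19/26 (S = -19/(-26) = -19*(-1/26) = 19/26 ≈ 0.73077)
-13/(-15) + S*(-34) = -13/(-15) + (19/26)*(-34) = -13*(-1/15) - 323/13 = 13/15 - 323/13 = -4676/195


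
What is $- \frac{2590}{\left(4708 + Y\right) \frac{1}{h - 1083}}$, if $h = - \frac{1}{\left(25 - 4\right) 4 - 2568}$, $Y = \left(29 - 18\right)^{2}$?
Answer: $\frac{316706495}{545238} \approx 580.86$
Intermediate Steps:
$Y = 121$ ($Y = 11^{2} = 121$)
$h = \frac{1}{2484}$ ($h = - \frac{1}{21 \cdot 4 - 2568} = - \frac{1}{84 - 2568} = - \frac{1}{-2484} = \left(-1\right) \left(- \frac{1}{2484}\right) = \frac{1}{2484} \approx 0.00040258$)
$- \frac{2590}{\left(4708 + Y\right) \frac{1}{h - 1083}} = - \frac{2590}{\left(4708 + 121\right) \frac{1}{\frac{1}{2484} - 1083}} = - \frac{2590}{4829 \frac{1}{- \frac{2690171}{2484}}} = - \frac{2590}{4829 \left(- \frac{2484}{2690171}\right)} = - \frac{2590}{- \frac{1090476}{244561}} = \left(-2590\right) \left(- \frac{244561}{1090476}\right) = \frac{316706495}{545238}$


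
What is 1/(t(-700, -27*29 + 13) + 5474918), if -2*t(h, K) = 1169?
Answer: 2/10948667 ≈ 1.8267e-7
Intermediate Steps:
t(h, K) = -1169/2 (t(h, K) = -1/2*1169 = -1169/2)
1/(t(-700, -27*29 + 13) + 5474918) = 1/(-1169/2 + 5474918) = 1/(10948667/2) = 2/10948667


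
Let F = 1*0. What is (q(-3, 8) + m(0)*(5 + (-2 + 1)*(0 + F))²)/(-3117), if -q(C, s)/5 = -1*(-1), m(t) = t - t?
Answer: 5/3117 ≈ 0.0016041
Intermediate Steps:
F = 0
m(t) = 0
q(C, s) = -5 (q(C, s) = -(-5)*(-1) = -5*1 = -5)
(q(-3, 8) + m(0)*(5 + (-2 + 1)*(0 + F))²)/(-3117) = (-5 + 0*(5 + (-2 + 1)*(0 + 0))²)/(-3117) = (-5 + 0*(5 - 1*0)²)*(-1/3117) = (-5 + 0*(5 + 0)²)*(-1/3117) = (-5 + 0*5²)*(-1/3117) = (-5 + 0*25)*(-1/3117) = (-5 + 0)*(-1/3117) = -5*(-1/3117) = 5/3117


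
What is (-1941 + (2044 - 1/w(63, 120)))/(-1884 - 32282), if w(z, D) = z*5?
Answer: -16222/5381145 ≈ -0.0030146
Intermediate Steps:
w(z, D) = 5*z
(-1941 + (2044 - 1/w(63, 120)))/(-1884 - 32282) = (-1941 + (2044 - 1/(5*63)))/(-1884 - 32282) = (-1941 + (2044 - 1/315))/(-34166) = (-1941 + (2044 - 1*1/315))*(-1/34166) = (-1941 + (2044 - 1/315))*(-1/34166) = (-1941 + 643859/315)*(-1/34166) = (32444/315)*(-1/34166) = -16222/5381145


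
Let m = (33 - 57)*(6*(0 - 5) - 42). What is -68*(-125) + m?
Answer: 10228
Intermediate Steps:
m = 1728 (m = -24*(6*(-5) - 42) = -24*(-30 - 42) = -24*(-72) = 1728)
-68*(-125) + m = -68*(-125) + 1728 = 8500 + 1728 = 10228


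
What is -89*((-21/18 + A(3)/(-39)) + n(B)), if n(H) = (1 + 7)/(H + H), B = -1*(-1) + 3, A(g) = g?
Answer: 1691/78 ≈ 21.679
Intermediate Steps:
B = 4 (B = 1 + 3 = 4)
n(H) = 4/H (n(H) = 8/((2*H)) = 8*(1/(2*H)) = 4/H)
-89*((-21/18 + A(3)/(-39)) + n(B)) = -89*((-21/18 + 3/(-39)) + 4/4) = -89*((-21*1/18 + 3*(-1/39)) + 4*(1/4)) = -89*((-7/6 - 1/13) + 1) = -89*(-97/78 + 1) = -89*(-19/78) = 1691/78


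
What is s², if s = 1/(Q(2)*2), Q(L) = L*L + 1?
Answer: 1/100 ≈ 0.010000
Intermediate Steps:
Q(L) = 1 + L² (Q(L) = L² + 1 = 1 + L²)
s = ⅒ (s = 1/((1 + 2²)*2) = 1/((1 + 4)*2) = 1/(5*2) = 1/10 = ⅒ ≈ 0.10000)
s² = (⅒)² = 1/100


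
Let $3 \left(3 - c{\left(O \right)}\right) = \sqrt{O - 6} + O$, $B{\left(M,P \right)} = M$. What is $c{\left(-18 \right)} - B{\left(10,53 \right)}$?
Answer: $-1 - \frac{2 i \sqrt{6}}{3} \approx -1.0 - 1.633 i$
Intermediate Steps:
$c{\left(O \right)} = 3 - \frac{O}{3} - \frac{\sqrt{-6 + O}}{3}$ ($c{\left(O \right)} = 3 - \frac{\sqrt{O - 6} + O}{3} = 3 - \frac{\sqrt{-6 + O} + O}{3} = 3 - \frac{O + \sqrt{-6 + O}}{3} = 3 - \left(\frac{O}{3} + \frac{\sqrt{-6 + O}}{3}\right) = 3 - \frac{O}{3} - \frac{\sqrt{-6 + O}}{3}$)
$c{\left(-18 \right)} - B{\left(10,53 \right)} = \left(3 - -6 - \frac{\sqrt{-6 - 18}}{3}\right) - 10 = \left(3 + 6 - \frac{\sqrt{-24}}{3}\right) - 10 = \left(3 + 6 - \frac{2 i \sqrt{6}}{3}\right) - 10 = \left(9 - \frac{2 i \sqrt{6}}{3}\right) - 10 = -1 - \frac{2 i \sqrt{6}}{3}$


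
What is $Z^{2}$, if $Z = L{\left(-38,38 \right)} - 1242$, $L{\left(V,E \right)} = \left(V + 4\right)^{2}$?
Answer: $7396$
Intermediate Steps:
$L{\left(V,E \right)} = \left(4 + V\right)^{2}$
$Z = -86$ ($Z = \left(4 - 38\right)^{2} - 1242 = \left(-34\right)^{2} - 1242 = 1156 - 1242 = -86$)
$Z^{2} = \left(-86\right)^{2} = 7396$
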